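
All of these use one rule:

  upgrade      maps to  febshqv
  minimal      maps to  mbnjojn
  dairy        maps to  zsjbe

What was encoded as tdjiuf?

The output letters match the input read backwards, each shifted +1: upgrade reversed is edargpu. Two steps: reverse the string, then apply a Caesar shift of +1.
Undoing it on tdjiuf: shift back: t−1=s, d−1=c, j−1=i, i−1=h, u−1=t, f−1=e → scihte; then reverse → ethics.

ethics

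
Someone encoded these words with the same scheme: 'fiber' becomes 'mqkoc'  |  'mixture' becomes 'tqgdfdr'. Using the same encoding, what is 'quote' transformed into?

Each letter shifts forward by (position + 7), i.e. 7, 8, 9, … — the shift grows by one for each successive letter.
On quote: q+7=x, u+8=c, o+9=x, t+10=d, e+11=p.

xcxdp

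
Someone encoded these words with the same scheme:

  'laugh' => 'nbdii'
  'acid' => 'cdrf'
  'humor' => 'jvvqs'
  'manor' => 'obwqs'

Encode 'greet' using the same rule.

isngu

A repeating key of period 3 is used — shifts +2, +1, +9 over and over.
Applying it to greet: g+2=i, r+1=s, e+9=n, e+2=g, t+1=u.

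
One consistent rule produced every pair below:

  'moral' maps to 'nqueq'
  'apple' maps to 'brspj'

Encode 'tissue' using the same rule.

ukvwzk

In moral: m→n is +1, o→q is +2, r→u is +3, a→e is +4 — the shift increases by 1 each position. Letter i (0-indexed) is shifted by i+1, so successive shifts are 1, 2, 3, ….
Applying it to tissue: t+1=u, i+2=k, s+3=v, s+4=w, u+5=z, e+6=k.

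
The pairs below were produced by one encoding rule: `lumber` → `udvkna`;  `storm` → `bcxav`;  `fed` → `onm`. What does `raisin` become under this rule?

ajrbrw

Compare letters: l→u is +9, u→d is +9, m→v is +9 — a constant shift. Each letter is shifted forward by 9 in the alphabet (a Caesar shift of +9).
On raisin: r+9=a, a+9=j, i+9=r, s+9=b, i+9=r, n+9=w.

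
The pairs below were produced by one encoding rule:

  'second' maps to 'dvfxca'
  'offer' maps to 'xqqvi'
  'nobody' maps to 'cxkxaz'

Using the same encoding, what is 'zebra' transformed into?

uvkip

s(18)→d(3) and e(4)→v(21) fit y≡21x+15 (mod 26); the inverse of 21 mod 26 is 5. Treating letters as 0–25, the rule is x ↦ 21x + 15 (mod 26).
For zebra: z(25)→21·25+15≡20=u; e(4)→21·4+15≡21=v; b(1)→21·1+15≡10=k; r(17)→21·17+15≡8=i; a(0)→21·0+15≡15=p (all mod 26).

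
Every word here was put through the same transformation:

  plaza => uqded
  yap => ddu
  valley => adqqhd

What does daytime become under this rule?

iddylrh

The shift depends on letter class: consonant p→u is +5, but vowel a→d is +3. The rule splits by letter class: vowels +3, consonants +5.
On daytime: d(cons)+5=i, a(vowel)+3=d, y(cons)+5=d, t(cons)+5=y, i(vowel)+3=l, m(cons)+5=r, e(vowel)+3=h.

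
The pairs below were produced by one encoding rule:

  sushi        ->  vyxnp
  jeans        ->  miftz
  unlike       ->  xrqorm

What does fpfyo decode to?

Letter i (0-indexed) is shifted by i+3, so successive shifts are 3, 4, 5, ….
Reversing it on fpfyo: f−3=c, p−4=l, f−5=a, y−6=s, o−7=h.

clash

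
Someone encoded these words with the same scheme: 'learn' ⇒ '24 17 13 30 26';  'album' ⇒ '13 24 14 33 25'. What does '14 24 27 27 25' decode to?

The number is (letter's place in the alphabet, a=1) + 12.
Undoing it on 14 24 27 27 25: 14→(14−12)÷1=2=b, 24→(24−12)÷1=12=l, 27→(27−12)÷1=15=o, 27→(27−12)÷1=15=o, 25→(25−12)÷1=13=m.

bloom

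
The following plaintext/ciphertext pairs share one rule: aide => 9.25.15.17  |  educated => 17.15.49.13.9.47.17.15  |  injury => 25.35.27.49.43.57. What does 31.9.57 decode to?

a(#1)→9 and i(#9)→25: differences scale by 2, so n = 2·pos + 7. The formula is n = 2×(alphabet index, a=1) + 7.
Decoding 31.9.57: 31→(31−7)÷2=12=l, 9→(9−7)÷2=1=a, 57→(57−7)÷2=25=y.

lay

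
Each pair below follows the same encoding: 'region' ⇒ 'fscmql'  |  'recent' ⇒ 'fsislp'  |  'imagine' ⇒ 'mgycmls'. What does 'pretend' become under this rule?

r(17)→f(5) and e(4)→s(18) fit y≡5x+24 (mod 26); the inverse of 5 mod 26 is 21. Treating letters as 0–25, the rule is x ↦ 5x + 24 (mod 26).
For pretend: p(15)→5·15+24≡21=v; r(17)→5·17+24≡5=f; e(4)→5·4+24≡18=s; t(19)→5·19+24≡15=p; e(4)→5·4+24≡18=s; n(13)→5·13+24≡11=l; d(3)→5·3+24≡13=n (all mod 26).

vfspsln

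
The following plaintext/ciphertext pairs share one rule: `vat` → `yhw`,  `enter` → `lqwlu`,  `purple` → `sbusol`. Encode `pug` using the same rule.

sbj

The shift depends on letter class: consonant v→y is +3, but vowel a→h is +7. Vowels shift forward by 7 and consonants shift forward by 3.
For pug: p(cons)+3=s, u(vowel)+7=b, g(cons)+3=j.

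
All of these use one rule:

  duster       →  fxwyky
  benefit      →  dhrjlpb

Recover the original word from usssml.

sponge

The shift increases by 1 at each position, starting from +2: 2, 3, 4, ….
Reversing it on usssml: u−2=s, s−3=p, s−4=o, s−5=n, m−6=g, l−7=e.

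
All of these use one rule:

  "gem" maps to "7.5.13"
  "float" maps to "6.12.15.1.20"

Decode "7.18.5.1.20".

g is letter #7 and maps to 7: an offset of 0. Letters become their 1-indexed alphabet positions: a=1 … z=26.
Reversing it on 7.18.5.1.20: 7=g, 18=r, 5=e, 1=a, 20=t.

great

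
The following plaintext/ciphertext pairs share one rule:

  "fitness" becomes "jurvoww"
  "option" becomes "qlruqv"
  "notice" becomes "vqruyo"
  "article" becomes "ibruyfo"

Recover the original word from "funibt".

f(5)→j(9) and i(8)→u(20) fit y≡21x+8 (mod 26); the inverse of 21 mod 26 is 5. Treating letters as 0–25, the rule is x ↦ 21x + 8 (mod 26).
Undoing it on funibt: f(5)→5·(5−8)≡11=l; u(20)→5·(20−8)≡8=i; n(13)→5·(13−8)≡25=z; i(8)→5·(8−8)≡0=a; b(1)→5·(1−8)≡17=r; t(19)→5·(19−8)≡3=d (all mod 26).

lizard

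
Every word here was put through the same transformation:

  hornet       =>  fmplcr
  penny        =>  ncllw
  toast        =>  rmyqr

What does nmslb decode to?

Every letter moves 24 places later in the alphabet, wrapping around z→a.
Decoding nmslb: n−24=p, m−24=o, s−24=u, l−24=n, b−24=d.

pound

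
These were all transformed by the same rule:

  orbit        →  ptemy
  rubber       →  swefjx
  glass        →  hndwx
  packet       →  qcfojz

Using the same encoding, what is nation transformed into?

In orbit: o→p is +1, r→t is +2, b→e is +3, i→m is +4 — the shift increases by 1 each position. Letter i (0-indexed) is shifted by i+1, so successive shifts are 1, 2, 3, ….
For nation: n+1=o, a+2=c, t+3=w, i+4=m, o+5=t, n+6=t.

ocwmtt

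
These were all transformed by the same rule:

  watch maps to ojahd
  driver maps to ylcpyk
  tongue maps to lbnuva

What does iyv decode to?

orb

Read the word backwards and shift each letter +7.
Undoing it on iyv: shift back: i−7=b, y−7=r, v−7=o → bro; then reverse → orb.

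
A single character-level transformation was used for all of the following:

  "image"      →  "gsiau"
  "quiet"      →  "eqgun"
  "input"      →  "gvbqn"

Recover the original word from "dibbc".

happy

Each letter's alphabet position (a=0..z=25) is mapped through 3·x+8 mod 26 — an affine cipher.
Reversing it on dibbc: d(3)→9·(3−8)≡7=h; i(8)→9·(8−8)≡0=a; b(1)→9·(1−8)≡15=p; b(1)→9·(1−8)≡15=p; c(2)→9·(2−8)≡24=y (all mod 26).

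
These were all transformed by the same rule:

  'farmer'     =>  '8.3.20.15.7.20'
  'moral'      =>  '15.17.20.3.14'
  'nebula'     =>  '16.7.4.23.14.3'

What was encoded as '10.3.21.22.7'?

haste

f is letter #6 and maps to 8: an offset of 2. Each letter is replaced by its alphabet position (a=1..z=26) + 2.
Undoing it on 10.3.21.22.7: 10→(10−2)÷1=8=h, 3→(3−2)÷1=1=a, 21→(21−2)÷1=19=s, 22→(22−2)÷1=20=t, 7→(7−2)÷1=5=e.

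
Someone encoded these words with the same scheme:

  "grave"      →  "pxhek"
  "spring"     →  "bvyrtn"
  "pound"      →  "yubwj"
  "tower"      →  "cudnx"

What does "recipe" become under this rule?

akjrvl

It's a Vigenère-style cipher with numeric key [9,6,7]: position i shifts by key[i mod 3].
Applying it to recipe: r+9=a, e+6=k, c+7=j, i+9=r, p+6=v, e+7=l.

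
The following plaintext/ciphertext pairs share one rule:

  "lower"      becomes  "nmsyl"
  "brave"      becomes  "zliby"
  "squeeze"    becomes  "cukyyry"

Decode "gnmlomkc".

glorious

l(11)→n(13) and o(14)→m(12) fit y≡17x+8 (mod 26); the inverse of 17 mod 26 is 23. Each letter's alphabet position (a=0..z=25) is mapped through 17·x+8 mod 26 — an affine cipher.
Reversing it on gnmlomkc: g(6)→23·(6−8)≡6=g; n(13)→23·(13−8)≡11=l; m(12)→23·(12−8)≡14=o; l(11)→23·(11−8)≡17=r; o(14)→23·(14−8)≡8=i; m(12)→23·(12−8)≡14=o; k(10)→23·(10−8)≡20=u; c(2)→23·(2−8)≡18=s (all mod 26).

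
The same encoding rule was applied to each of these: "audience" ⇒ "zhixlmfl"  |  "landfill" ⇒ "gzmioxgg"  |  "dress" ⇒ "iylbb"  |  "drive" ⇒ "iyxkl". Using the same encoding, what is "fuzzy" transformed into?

a(0)→z(25) and u(20)→h(7) fit y≡3x+25 (mod 26); the inverse of 3 mod 26 is 9. Each letter's alphabet position (a=0..z=25) is mapped through 3·x+25 mod 26 — an affine cipher.
For fuzzy: f(5)→3·5+25≡14=o; u(20)→3·20+25≡7=h; z(25)→3·25+25≡22=w; z(25)→3·25+25≡22=w; y(24)→3·24+25≡19=t (all mod 26).

ohwwt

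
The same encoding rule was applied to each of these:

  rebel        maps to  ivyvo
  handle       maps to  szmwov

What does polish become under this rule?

klorhs

Each pair mirrors across the alphabet (r↔i, e↔v, b↔y): positions sum to 25. Each letter is replaced by its mirror in the alphabet: a↔z, b↔y, c↔x, and so on (the Atbash cipher).
For polish: p↔k, o↔l, l↔o, i↔r, s↔h, h↔s.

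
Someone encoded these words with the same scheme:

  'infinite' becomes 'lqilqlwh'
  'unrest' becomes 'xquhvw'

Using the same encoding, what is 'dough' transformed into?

Compare letters: i→l is +3, n→q is +3, f→i is +3 — a constant shift. Each letter is shifted forward by 3 in the alphabet (a Caesar shift of +3).
For dough: d+3=g, o+3=r, u+3=x, g+3=j, h+3=k.

grxjk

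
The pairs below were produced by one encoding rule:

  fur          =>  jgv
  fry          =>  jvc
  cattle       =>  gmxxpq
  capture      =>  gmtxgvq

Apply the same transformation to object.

afnqgx

The shift depends on letter class: consonant f→j is +4, but vowel u→g is +12. Vowels shift forward by 12 and consonants shift forward by 4.
On object: o(vowel)+12=a, b(cons)+4=f, j(cons)+4=n, e(vowel)+12=q, c(cons)+4=g, t(cons)+4=x.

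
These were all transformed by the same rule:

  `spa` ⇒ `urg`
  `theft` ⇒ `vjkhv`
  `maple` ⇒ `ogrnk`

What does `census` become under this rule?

ekpuau

The shift depends on letter class: consonant s→u is +2, but vowel a→g is +6. The rule splits by letter class: vowels +6, consonants +2.
On census: c(cons)+2=e, e(vowel)+6=k, n(cons)+2=p, s(cons)+2=u, u(vowel)+6=a, s(cons)+2=u.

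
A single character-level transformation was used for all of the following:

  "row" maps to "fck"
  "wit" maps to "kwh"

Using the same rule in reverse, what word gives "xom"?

jay

Compare letters: r→f is +14, o→c is +14, w→k is +14 — a constant shift. It's a constant shift of +14 (ROT14).
Undoing it on xom: x−14=j, o−14=a, m−14=y.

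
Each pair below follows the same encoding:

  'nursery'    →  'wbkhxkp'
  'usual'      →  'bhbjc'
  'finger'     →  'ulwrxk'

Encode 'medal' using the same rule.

n(13)→w(22) and u(20)→b(1) fit y≡23x+9 (mod 26); the inverse of 23 mod 26 is 17. This is an affine cipher: with a=0,…,z=25, each position x becomes (23x+9) mod 26.
Applying it to medal: m(12)→23·12+9≡25=z; e(4)→23·4+9≡23=x; d(3)→23·3+9≡0=a; a(0)→23·0+9≡9=j; l(11)→23·11+9≡2=c (all mod 26).

zxajc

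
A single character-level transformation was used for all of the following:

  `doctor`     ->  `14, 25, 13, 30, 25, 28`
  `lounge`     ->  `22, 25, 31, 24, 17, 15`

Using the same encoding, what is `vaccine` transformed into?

d is letter #4 and maps to 14: an offset of 10. Letters become their 1-based position plus 10 (so a→11, b→12, …).
For vaccine: v=22→32, a=1→11, c=3→13, c=3→13, i=9→19, n=14→24, e=5→15.

32, 11, 13, 13, 19, 24, 15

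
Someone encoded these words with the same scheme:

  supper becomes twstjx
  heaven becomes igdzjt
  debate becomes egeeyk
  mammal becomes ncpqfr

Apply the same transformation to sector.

In supper: s→t is +1, u→w is +2, p→s is +3, p→t is +4 — the shift increases by 1 each position. Each letter shifts forward by (position + 1), i.e. 1, 2, 3, … — the shift grows by one for each successive letter.
Applying it to sector: s+1=t, e+2=g, c+3=f, t+4=x, o+5=t, r+6=x.

tgfxtx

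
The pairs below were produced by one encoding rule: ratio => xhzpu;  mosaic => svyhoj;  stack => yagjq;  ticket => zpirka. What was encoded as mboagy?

guitar

Shifts by position in ratio: pos 0: r→x (+6), pos 1: a→h (+7), pos 2: t→z (+6), pos 3: i→p (+7) — repeating every 2. The shifts repeat in a cycle of length 2: positions 0,1,… shift by +6, +7, then the pattern repeats.
Undoing it on mboagy: m−6=g, b−7=u, o−6=i, a−7=t, g−6=a, y−7=r.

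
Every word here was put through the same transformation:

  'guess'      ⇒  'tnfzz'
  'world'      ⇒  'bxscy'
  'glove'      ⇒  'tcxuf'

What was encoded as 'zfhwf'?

seize

g(6)→t(19) and u(20)→n(13) fit y≡7x+3 (mod 26); the inverse of 7 mod 26 is 15. Treating letters as 0–25, the rule is x ↦ 7x + 3 (mod 26).
Reversing it on zfhwf: z(25)→15·(25−3)≡18=s; f(5)→15·(5−3)≡4=e; h(7)→15·(7−3)≡8=i; w(22)→15·(22−3)≡25=z; f(5)→15·(5−3)≡4=e (all mod 26).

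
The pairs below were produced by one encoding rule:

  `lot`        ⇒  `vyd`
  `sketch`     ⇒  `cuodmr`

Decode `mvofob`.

This is a Caesar cipher with shift 10.
Decoding mvofob: m−10=c, v−10=l, o−10=e, f−10=v, o−10=e, b−10=r.

clever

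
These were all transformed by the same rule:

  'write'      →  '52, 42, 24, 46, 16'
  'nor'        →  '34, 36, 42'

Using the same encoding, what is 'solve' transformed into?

44, 36, 30, 50, 16

w(#23)→52 and r(#18)→42: differences scale by 2, so n = 2·pos + 6. Each letter becomes 2×(its alphabet position, a=1..z=26) + 6.
For solve: s=19→44, o=15→36, l=12→30, v=22→50, e=5→16.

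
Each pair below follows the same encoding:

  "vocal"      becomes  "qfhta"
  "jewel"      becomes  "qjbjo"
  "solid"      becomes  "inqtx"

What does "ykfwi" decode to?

draft

The output letters match the input read backwards, each shifted +5: vocal reversed is lacov. The word is reversed, then every letter is shifted forward by 5.
Undoing it on ykfwi: shift back: y−5=t, k−5=f, f−5=a, w−5=r, i−5=d → tfard; then reverse → draft.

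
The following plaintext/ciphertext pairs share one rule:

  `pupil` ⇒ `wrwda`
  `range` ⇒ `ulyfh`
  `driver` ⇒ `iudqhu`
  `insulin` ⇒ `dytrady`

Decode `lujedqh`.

p(15)→w(22) and u(20)→r(17) fit y≡25x+11 (mod 26); the inverse of 25 mod 26 is 25. Treating letters as 0–25, the rule is x ↦ 25x + 11 (mod 26).
Reversing it on lujedqh: l(11)→25·(11−11)≡0=a; u(20)→25·(20−11)≡17=r; j(9)→25·(9−11)≡2=c; e(4)→25·(4−11)≡7=h; d(3)→25·(3−11)≡8=i; q(16)→25·(16−11)≡21=v; h(7)→25·(7−11)≡4=e (all mod 26).

archive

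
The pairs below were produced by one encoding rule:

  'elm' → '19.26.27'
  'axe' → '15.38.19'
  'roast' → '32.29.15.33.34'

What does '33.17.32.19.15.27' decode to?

scream

Letters become their 1-based position plus 14 (so a→15, b→16, …).
Decoding 33.17.32.19.15.27: 33→(33−14)÷1=19=s, 17→(17−14)÷1=3=c, 32→(32−14)÷1=18=r, 19→(19−14)÷1=5=e, 15→(15−14)÷1=1=a, 27→(27−14)÷1=13=m.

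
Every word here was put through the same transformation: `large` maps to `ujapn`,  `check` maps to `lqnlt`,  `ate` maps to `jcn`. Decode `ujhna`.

layer

This is a Caesar cipher with shift 9.
Reversing it on ujhna: u−9=l, j−9=a, h−9=y, n−9=e, a−9=r.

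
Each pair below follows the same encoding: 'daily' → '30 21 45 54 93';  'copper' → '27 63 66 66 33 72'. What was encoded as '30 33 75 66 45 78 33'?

d(#4)→30 and a(#1)→21: differences scale by 3, so n = 3·pos + 18. Each letter becomes 3×(its alphabet position, a=1..z=26) + 18.
Undoing it on 30 33 75 66 45 78 33: 30→(30−18)÷3=4=d, 33→(33−18)÷3=5=e, 75→(75−18)÷3=19=s, 66→(66−18)÷3=16=p, 45→(45−18)÷3=9=i, 78→(78−18)÷3=20=t, 33→(33−18)÷3=5=e.

despite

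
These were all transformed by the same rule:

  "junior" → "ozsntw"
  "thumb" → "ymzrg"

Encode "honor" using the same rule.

It's a constant shift of +5 (ROT5).
Applying it to honor: h+5=m, o+5=t, n+5=s, o+5=t, r+5=w.

mtstw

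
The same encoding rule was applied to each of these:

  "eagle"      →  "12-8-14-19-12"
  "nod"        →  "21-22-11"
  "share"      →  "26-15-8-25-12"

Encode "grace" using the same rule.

e is letter #5 and maps to 12: an offset of 7. Letters become their 1-based position plus 7 (so a→8, b→9, …).
Applying it to grace: g=7→14, r=18→25, a=1→8, c=3→10, e=5→12.

14-25-8-10-12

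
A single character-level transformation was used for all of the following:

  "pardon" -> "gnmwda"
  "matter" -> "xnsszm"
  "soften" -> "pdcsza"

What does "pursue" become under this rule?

gvmpvz

p(15)→g(6) and a(0)→n(13) fit y≡3x+13 (mod 26); the inverse of 3 mod 26 is 9. This is an affine cipher: with a=0,…,z=25, each position x becomes (3x+13) mod 26.
On pursue: p(15)→3·15+13≡6=g; u(20)→3·20+13≡21=v; r(17)→3·17+13≡12=m; s(18)→3·18+13≡15=p; u(20)→3·20+13≡21=v; e(4)→3·4+13≡25=z (all mod 26).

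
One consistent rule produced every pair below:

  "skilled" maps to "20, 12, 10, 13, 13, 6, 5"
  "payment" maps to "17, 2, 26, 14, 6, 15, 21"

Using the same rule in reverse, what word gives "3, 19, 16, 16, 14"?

s is letter #19 and maps to 20: an offset of 1. The number is (letter's place in the alphabet, a=1) + 1.
Reversing it on 3, 19, 16, 16, 14: 3→(3−1)÷1=2=b, 19→(19−1)÷1=18=r, 16→(16−1)÷1=15=o, 16→(16−1)÷1=15=o, 14→(14−1)÷1=13=m.

broom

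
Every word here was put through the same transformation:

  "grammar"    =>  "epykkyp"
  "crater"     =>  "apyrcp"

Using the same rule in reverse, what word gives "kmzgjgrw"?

Compare letters: g→e is +24, r→p is +24, a→y is +24 — a constant shift. It's a constant shift of +24 (ROT24).
Undoing it on kmzgjgrw: k−24=m, m−24=o, z−24=b, g−24=i, j−24=l, g−24=i, r−24=t, w−24=y.

mobility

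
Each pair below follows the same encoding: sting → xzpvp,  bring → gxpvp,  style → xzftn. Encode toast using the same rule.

In sting: s→x is +5, t→z is +6, i→p is +7, n→v is +8 — the shift increases by 1 each position. Letter i (0-indexed) is shifted by i+5, so successive shifts are 5, 6, 7, ….
On toast: t+5=y, o+6=u, a+7=h, s+8=a, t+9=c.

yuhac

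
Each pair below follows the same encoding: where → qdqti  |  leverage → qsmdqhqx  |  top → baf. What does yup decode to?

The output letters match the input read backwards, each shifted +12: where reversed is erehw. Read the word backwards and shift each letter +12.
Decoding yup: shift back: y−12=m, u−12=i, p−12=d → mid; then reverse → dim.

dim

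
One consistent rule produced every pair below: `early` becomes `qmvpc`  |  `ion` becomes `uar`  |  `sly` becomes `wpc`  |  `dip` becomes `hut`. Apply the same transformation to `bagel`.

The shift depends on letter class: consonant r→v is +4, but vowel e→q is +12. Vowels shift forward by 12 and consonants shift forward by 4.
On bagel: b(cons)+4=f, a(vowel)+12=m, g(cons)+4=k, e(vowel)+12=q, l(cons)+4=p.

fmkqp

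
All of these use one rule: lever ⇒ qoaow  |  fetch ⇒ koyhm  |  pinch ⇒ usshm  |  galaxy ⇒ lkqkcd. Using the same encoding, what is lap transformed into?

The shift depends on letter class: consonant l→q is +5, but vowel e→o is +10. The rule splits by letter class: vowels +10, consonants +5.
On lap: l(cons)+5=q, a(vowel)+10=k, p(cons)+5=u.

qku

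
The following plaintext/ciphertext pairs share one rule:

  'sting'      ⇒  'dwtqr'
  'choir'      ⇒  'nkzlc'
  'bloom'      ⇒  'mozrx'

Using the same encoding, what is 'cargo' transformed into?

ndcjz

The shifts repeat in a cycle of length 2: positions 0,1,… shift by +11, +3, then the pattern repeats.
For cargo: c+11=n, a+3=d, r+11=c, g+3=j, o+11=z.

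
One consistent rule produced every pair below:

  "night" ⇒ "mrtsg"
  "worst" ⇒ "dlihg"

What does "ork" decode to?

Each pair mirrors across the alphabet (n↔m, i↔r, g↔t): positions sum to 25. This is the alphabet-reversal cipher (Atbash): a becomes z, b becomes y, etc.
Undoing it on ork: o↔l, r↔i, k↔p.

lip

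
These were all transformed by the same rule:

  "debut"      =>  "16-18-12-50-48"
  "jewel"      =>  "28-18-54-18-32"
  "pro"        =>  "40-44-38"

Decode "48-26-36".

Each letter becomes 2×(its alphabet position, a=1..z=26) + 8.
Reversing it on 48-26-36: 48→(48−8)÷2=20=t, 26→(26−8)÷2=9=i, 36→(36−8)÷2=14=n.

tin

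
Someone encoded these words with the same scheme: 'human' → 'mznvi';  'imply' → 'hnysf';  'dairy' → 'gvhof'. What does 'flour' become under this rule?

wsdzo

Each letter's alphabet position (a=0..z=25) is mapped through 21·x+21 mod 26 — an affine cipher.
Applying it to flour: f(5)→21·5+21≡22=w; l(11)→21·11+21≡18=s; o(14)→21·14+21≡3=d; u(20)→21·20+21≡25=z; r(17)→21·17+21≡14=o (all mod 26).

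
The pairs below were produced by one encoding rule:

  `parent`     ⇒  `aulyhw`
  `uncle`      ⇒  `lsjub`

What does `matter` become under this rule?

Two steps: reverse the string, then apply a Caesar shift of +7.
Applying it to matter: reverse → rettam; then shift: r+7=y, e+7=l, t+7=a, t+7=a, a+7=h, m+7=t.

ylaaht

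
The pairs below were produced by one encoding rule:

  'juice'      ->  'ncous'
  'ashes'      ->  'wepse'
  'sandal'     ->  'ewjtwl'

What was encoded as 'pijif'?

honor

j(9)→n(13) and u(20)→c(2) fit y≡25x+22 (mod 26); the inverse of 25 mod 26 is 25. Treating letters as 0–25, the rule is x ↦ 25x + 22 (mod 26).
Decoding pijif: p(15)→25·(15−22)≡7=h; i(8)→25·(8−22)≡14=o; j(9)→25·(9−22)≡13=n; i(8)→25·(8−22)≡14=o; f(5)→25·(5−22)≡17=r (all mod 26).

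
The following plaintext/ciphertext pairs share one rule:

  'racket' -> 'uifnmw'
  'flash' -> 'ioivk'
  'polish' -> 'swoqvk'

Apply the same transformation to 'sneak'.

The shift depends on letter class: consonant r→u is +3, but vowel a→i is +8. Vowels shift forward by 8 and consonants shift forward by 3.
On sneak: s(cons)+3=v, n(cons)+3=q, e(vowel)+8=m, a(vowel)+8=i, k(cons)+3=n.

vqmin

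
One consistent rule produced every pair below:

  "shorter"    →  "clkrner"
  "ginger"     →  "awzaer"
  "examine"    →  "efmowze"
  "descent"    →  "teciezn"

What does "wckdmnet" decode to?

s(18)→c(2) and h(7)→l(11) fit y≡11x+12 (mod 26); the inverse of 11 mod 26 is 19. This is an affine cipher: with a=0,…,z=25, each position x becomes (11x+12) mod 26.
Undoing it on wckdmnet: w(22)→19·(22−12)≡8=i; c(2)→19·(2−12)≡18=s; k(10)→19·(10−12)≡14=o; d(3)→19·(3−12)≡11=l; m(12)→19·(12−12)≡0=a; n(13)→19·(13−12)≡19=t; e(4)→19·(4−12)≡4=e; t(19)→19·(19−12)≡3=d (all mod 26).

isolated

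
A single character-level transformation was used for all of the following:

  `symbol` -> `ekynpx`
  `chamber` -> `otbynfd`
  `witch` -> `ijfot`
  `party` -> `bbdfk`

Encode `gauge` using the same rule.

The shift depends on letter class: consonant s→e is +12, but vowel o→p is +1. Two shifts are in play — +1 for a/e/i/o/u, +12 for every other letter.
For gauge: g(cons)+12=s, a(vowel)+1=b, u(vowel)+1=v, g(cons)+12=s, e(vowel)+1=f.

sbvsf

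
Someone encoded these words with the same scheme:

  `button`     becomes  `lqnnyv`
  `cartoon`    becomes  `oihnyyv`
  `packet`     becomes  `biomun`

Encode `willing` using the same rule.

b(1)→l(11) and u(20)→q(16) fit y≡3x+8 (mod 26); the inverse of 3 mod 26 is 9. Treating letters as 0–25, the rule is x ↦ 3x + 8 (mod 26).
For willing: w(22)→3·22+8≡22=w; i(8)→3·8+8≡6=g; l(11)→3·11+8≡15=p; l(11)→3·11+8≡15=p; i(8)→3·8+8≡6=g; n(13)→3·13+8≡21=v; g(6)→3·6+8≡0=a (all mod 26).

wgppgva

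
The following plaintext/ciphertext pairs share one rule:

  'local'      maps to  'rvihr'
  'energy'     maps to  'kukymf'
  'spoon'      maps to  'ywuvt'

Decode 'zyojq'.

A repeating key of period 2 is used — shifts +6, +7 over and over.
Reversing it on zyojq: z−6=t, y−7=r, o−6=i, j−7=c, q−6=k.

trick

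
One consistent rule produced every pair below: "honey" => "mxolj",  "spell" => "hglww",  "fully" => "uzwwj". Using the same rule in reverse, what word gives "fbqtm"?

Treating letters as 0–25, the rule is x ↦ 9x + 1 (mod 26).
Reversing it on fbqtm: f(5)→3·(5−1)≡12=m; b(1)→3·(1−1)≡0=a; q(16)→3·(16−1)≡19=t; t(19)→3·(19−1)≡2=c; m(12)→3·(12−1)≡7=h (all mod 26).

match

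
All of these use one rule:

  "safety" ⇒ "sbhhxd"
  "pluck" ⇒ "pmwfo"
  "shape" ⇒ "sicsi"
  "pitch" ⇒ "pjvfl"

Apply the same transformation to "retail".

rfvdmq

In safety: s→s is +0, a→b is +1, f→h is +2, e→h is +3 — the shift increases by 1 each position. Each letter shifts forward by its position index (0, 1, 2, …) — the shift grows by one for each successive letter.
For retail: r+0=r, e+1=f, t+2=v, a+3=d, i+4=m, l+5=q.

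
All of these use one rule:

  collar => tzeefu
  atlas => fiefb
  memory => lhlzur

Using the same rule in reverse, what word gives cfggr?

Treating letters as 0–25, the rule is x ↦ 7x + 5 (mod 26).
Decoding cfggr: c(2)→15·(2−5)≡7=h; f(5)→15·(5−5)≡0=a; g(6)→15·(6−5)≡15=p; g(6)→15·(6−5)≡15=p; r(17)→15·(17−5)≡24=y (all mod 26).

happy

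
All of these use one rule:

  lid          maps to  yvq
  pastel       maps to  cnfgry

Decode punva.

chain

It's a constant shift of +13 (ROT13).
Undoing it on punva: p−13=c, u−13=h, n−13=a, v−13=i, a−13=n.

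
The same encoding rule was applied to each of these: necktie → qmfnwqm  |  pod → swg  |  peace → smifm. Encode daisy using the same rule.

giqvb

The shift depends on letter class: consonant n→q is +3, but vowel e→m is +8. Two shifts are in play — +8 for a/e/i/o/u, +3 for every other letter.
On daisy: d(cons)+3=g, a(vowel)+8=i, i(vowel)+8=q, s(cons)+3=v, y(cons)+3=b.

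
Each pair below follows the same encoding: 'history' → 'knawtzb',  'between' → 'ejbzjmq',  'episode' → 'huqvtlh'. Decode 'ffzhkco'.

Shifts by position in history: pos 0: h→k (+3), pos 1: i→n (+5), pos 2: s→a (+8), pos 3: t→w (+3), pos 4: o→t (+5), pos 5: r→z (+8) — repeating every 3. A repeating key of period 3 is used — shifts +3, +5, +8 over and over.
Decoding ffzhkco: f−3=c, f−5=a, z−8=r, h−3=e, k−5=f, c−8=u, o−3=l.

careful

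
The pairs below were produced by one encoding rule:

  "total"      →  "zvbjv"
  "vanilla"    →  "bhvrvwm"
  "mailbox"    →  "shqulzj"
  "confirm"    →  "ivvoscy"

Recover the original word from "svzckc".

mortar

In total: t→z is +6, o→v is +7, t→b is +8, a→j is +9 — the shift increases by 1 each position. Each letter shifts forward by (position + 6), i.e. 6, 7, 8, … — the shift grows by one for each successive letter.
Undoing it on svzckc: s−6=m, v−7=o, z−8=r, c−9=t, k−10=a, c−11=r.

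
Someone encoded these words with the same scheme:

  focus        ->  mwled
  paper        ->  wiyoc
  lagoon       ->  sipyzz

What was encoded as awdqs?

tough

Each letter shifts forward by (position + 7), i.e. 7, 8, 9, … — the shift grows by one for each successive letter.
Undoing it on awdqs: a−7=t, w−8=o, d−9=u, q−10=g, s−11=h.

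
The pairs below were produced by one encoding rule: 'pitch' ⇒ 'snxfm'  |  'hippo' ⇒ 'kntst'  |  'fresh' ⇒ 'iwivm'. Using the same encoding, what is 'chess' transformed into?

Shifts by position in pitch: pos 0: p→s (+3), pos 1: i→n (+5), pos 2: t→x (+4), pos 3: c→f (+3), pos 4: h→m (+5) — repeating every 3. A repeating key of period 3 is used — shifts +3, +5, +4 over and over.
For chess: c+3=f, h+5=m, e+4=i, s+3=v, s+5=x.

fmivx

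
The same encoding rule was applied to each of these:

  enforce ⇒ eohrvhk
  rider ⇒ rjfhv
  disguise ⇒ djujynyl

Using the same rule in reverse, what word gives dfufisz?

descent

In enforce: e→e is +0, n→o is +1, f→h is +2, o→r is +3 — the shift increases by 1 each position. The shift increases by 1 at each position, starting from +0: 0, 1, 2, ….
Reversing it on dfufisz: d−0=d, f−1=e, u−2=s, f−3=c, i−4=e, s−5=n, z−6=t.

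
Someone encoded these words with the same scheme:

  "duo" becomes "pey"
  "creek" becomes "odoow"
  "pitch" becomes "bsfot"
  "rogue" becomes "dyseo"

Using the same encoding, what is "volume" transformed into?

Vowels shift forward by 10 and consonants shift forward by 12.
Applying it to volume: v(cons)+12=h, o(vowel)+10=y, l(cons)+12=x, u(vowel)+10=e, m(cons)+12=y, e(vowel)+10=o.

hyxeyo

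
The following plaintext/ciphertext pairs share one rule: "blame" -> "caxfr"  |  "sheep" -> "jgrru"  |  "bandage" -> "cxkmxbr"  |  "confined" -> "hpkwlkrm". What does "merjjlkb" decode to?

dressing

Treating letters as 0–25, the rule is x ↦ 5x + 23 (mod 26).
Decoding merjjlkb: m(12)→21·(12−23)≡3=d; e(4)→21·(4−23)≡17=r; r(17)→21·(17−23)≡4=e; j(9)→21·(9−23)≡18=s; j(9)→21·(9−23)≡18=s; l(11)→21·(11−23)≡8=i; k(10)→21·(10−23)≡13=n; b(1)→21·(1−23)≡6=g (all mod 26).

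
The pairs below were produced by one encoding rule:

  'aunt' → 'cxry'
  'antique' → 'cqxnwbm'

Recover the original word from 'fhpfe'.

In aunt: a→c is +2, u→x is +3, n→r is +4, t→y is +5 — the shift increases by 1 each position. The shift increases by 1 at each position, starting from +2: 2, 3, 4, ….
Undoing it on fhpfe: f−2=d, h−3=e, p−4=l, f−5=a, e−6=y.

delay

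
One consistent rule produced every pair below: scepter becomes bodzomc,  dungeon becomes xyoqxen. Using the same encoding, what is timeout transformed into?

deyowsd

The output letters match the input read backwards, each shifted +10: scepter reversed is retpecs. Two steps: reverse the string, then apply a Caesar shift of +10.
Applying it to timeout: reverse → tuoemit; then shift: t+10=d, u+10=e, o+10=y, e+10=o, m+10=w, i+10=s, t+10=d.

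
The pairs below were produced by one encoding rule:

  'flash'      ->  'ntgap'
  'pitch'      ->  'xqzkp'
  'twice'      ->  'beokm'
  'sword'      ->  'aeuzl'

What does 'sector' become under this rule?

amibwx

Shifts by position in flash: pos 0: f→n (+8), pos 1: l→t (+8), pos 2: a→g (+6), pos 3: s→a (+8), pos 4: h→p (+8) — repeating every 3. It's a Vigenère-style cipher with numeric key [8,8,6]: position i shifts by key[i mod 3].
On sector: s+8=a, e+8=m, c+6=i, t+8=b, o+8=w, r+6=x.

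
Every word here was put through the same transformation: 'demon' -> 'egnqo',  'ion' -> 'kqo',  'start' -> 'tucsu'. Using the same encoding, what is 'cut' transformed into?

The shift depends on letter class: consonant d→e is +1, but vowel e→g is +2. The rule splits by letter class: vowels +2, consonants +1.
For cut: c(cons)+1=d, u(vowel)+2=w, t(cons)+1=u.

dwu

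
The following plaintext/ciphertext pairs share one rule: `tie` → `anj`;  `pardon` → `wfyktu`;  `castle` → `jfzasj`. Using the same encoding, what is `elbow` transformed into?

The shift depends on letter class: consonant t→a is +7, but vowel i→n is +5. Two shifts are in play — +5 for a/e/i/o/u, +7 for every other letter.
On elbow: e(vowel)+5=j, l(cons)+7=s, b(cons)+7=i, o(vowel)+5=t, w(cons)+7=d.

jsitd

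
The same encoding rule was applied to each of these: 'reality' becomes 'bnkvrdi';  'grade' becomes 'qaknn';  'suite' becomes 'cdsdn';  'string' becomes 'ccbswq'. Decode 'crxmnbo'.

Shifts by position in reality: pos 0: r→b (+10), pos 1: e→n (+9), pos 2: a→k (+10), pos 3: l→v (+10), pos 4: i→r (+9), pos 5: t→d (+10) — repeating every 3. The shifts repeat in a cycle of length 3: positions 0,1,… shift by +10, +9, +10, then the pattern repeats.
Decoding crxmnbo: c−10=s, r−9=i, x−10=n, m−10=c, n−9=e, b−10=r, o−10=e.

sincere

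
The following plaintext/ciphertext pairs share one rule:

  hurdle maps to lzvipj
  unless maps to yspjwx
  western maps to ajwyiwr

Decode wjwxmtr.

The shifts repeat in a cycle of length 2: positions 0,1,… shift by +4, +5, then the pattern repeats.
Undoing it on wjwxmtr: w−4=s, j−5=e, w−4=s, x−5=s, m−4=i, t−5=o, r−4=n.

session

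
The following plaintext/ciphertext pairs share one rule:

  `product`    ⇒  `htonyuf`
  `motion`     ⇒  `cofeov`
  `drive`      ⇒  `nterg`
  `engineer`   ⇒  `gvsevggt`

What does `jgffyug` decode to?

p(15)→h(7) and r(17)→t(19) fit y≡19x+8 (mod 26); the inverse of 19 mod 26 is 11. Each letter's alphabet position (a=0..z=25) is mapped through 19·x+8 mod 26 — an affine cipher.
Undoing it on jgffyug: j(9)→11·(9−8)≡11=l; g(6)→11·(6−8)≡4=e; f(5)→11·(5−8)≡19=t; f(5)→11·(5−8)≡19=t; y(24)→11·(24−8)≡20=u; u(20)→11·(20−8)≡2=c; g(6)→11·(6−8)≡4=e (all mod 26).

lettuce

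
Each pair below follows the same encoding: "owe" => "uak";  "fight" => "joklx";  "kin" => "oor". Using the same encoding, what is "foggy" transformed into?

The shift depends on letter class: consonant w→a is +4, but vowel o→u is +6. Vowels shift forward by 6 and consonants shift forward by 4.
On foggy: f(cons)+4=j, o(vowel)+6=u, g(cons)+4=k, g(cons)+4=k, y(cons)+4=c.

jukkc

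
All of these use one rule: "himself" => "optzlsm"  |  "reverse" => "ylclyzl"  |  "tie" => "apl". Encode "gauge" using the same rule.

nhbnl

Compare letters: h→o is +7, i→p is +7, m→t is +7 — a constant shift. Every letter moves 7 places later in the alphabet, wrapping around z→a.
For gauge: g+7=n, a+7=h, u+7=b, g+7=n, e+7=l.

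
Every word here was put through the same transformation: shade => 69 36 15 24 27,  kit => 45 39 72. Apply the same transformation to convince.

s(#19)→69 and h(#8)→36: differences scale by 3, so n = 3·pos + 12. Each letter becomes 3×(its alphabet position, a=1..z=26) + 12.
Applying it to convince: c=3→21, o=15→57, n=14→54, v=22→78, i=9→39, n=14→54, c=3→21, e=5→27.

21 57 54 78 39 54 21 27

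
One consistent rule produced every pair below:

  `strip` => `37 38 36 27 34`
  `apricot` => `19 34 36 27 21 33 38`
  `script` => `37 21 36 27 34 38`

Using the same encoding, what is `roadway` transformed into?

s is letter #19 and maps to 37: an offset of 18. Each letter is replaced by its alphabet position (a=1..z=26) + 18.
For roadway: r=18→36, o=15→33, a=1→19, d=4→22, w=23→41, a=1→19, y=25→43.

36 33 19 22 41 19 43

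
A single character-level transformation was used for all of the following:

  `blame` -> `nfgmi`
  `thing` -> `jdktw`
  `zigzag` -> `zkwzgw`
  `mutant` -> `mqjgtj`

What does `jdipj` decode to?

b(1)→n(13) and l(11)→f(5) fit y≡7x+6 (mod 26); the inverse of 7 mod 26 is 15. Each letter's alphabet position (a=0..z=25) is mapped through 7·x+6 mod 26 — an affine cipher.
Undoing it on jdipj: j(9)→15·(9−6)≡19=t; d(3)→15·(3−6)≡7=h; i(8)→15·(8−6)≡4=e; p(15)→15·(15−6)≡5=f; j(9)→15·(9−6)≡19=t (all mod 26).

theft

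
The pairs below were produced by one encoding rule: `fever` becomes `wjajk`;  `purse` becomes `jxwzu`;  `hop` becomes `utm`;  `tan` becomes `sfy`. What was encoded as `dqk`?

The output letters match the input read backwards, each shifted +5: fever reversed is revef. Read the word backwards and shift each letter +5.
Decoding dqk: shift back: d−5=y, q−5=l, k−5=f → ylf; then reverse → fly.

fly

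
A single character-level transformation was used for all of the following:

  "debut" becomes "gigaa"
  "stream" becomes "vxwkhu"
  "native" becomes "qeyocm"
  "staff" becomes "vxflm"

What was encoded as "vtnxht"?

The shift increases by 1 at each position, starting from +3: 3, 4, 5, ….
Undoing it on vtnxht: v−3=s, t−4=p, n−5=i, x−6=r, h−7=a, t−8=l.

spiral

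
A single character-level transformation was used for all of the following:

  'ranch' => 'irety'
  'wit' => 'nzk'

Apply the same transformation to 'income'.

Compare letters: r→i is +17, a→r is +17, n→e is +17 — a constant shift. This is a Caesar cipher with shift 17.
Applying it to income: i+17=z, n+17=e, c+17=t, o+17=f, m+17=d, e+17=v.

zetfdv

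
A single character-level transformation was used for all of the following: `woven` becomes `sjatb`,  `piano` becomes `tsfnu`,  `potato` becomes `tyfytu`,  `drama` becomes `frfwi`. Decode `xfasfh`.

Read the word backwards and shift each letter +5.
Decoding xfasfh: shift back: x−5=s, f−5=a, a−5=v, s−5=n, f−5=a, h−5=c → savnac; then reverse → canvas.

canvas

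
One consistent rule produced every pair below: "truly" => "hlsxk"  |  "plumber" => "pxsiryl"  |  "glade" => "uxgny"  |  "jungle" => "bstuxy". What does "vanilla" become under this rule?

t(19)→h(7) and r(17)→l(11) fit y≡11x+6 (mod 26); the inverse of 11 mod 26 is 19. Treating letters as 0–25, the rule is x ↦ 11x + 6 (mod 26).
Applying it to vanilla: v(21)→11·21+6≡3=d; a(0)→11·0+6≡6=g; n(13)→11·13+6≡19=t; i(8)→11·8+6≡16=q; l(11)→11·11+6≡23=x; l(11)→11·11+6≡23=x; a(0)→11·0+6≡6=g (all mod 26).

dgtqxxg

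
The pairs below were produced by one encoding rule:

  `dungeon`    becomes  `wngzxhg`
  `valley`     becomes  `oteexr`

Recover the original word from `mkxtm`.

This is a Caesar cipher with shift 19.
Reversing it on mkxtm: m−19=t, k−19=r, x−19=e, t−19=a, m−19=t.

treat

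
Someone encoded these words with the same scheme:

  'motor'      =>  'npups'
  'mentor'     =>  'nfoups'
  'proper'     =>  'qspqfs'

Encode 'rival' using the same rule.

sjwbm

Compare letters: m→n is +1, o→p is +1, t→u is +1 — a constant shift. It's a constant shift of +1 (ROT1).
Applying it to rival: r+1=s, i+1=j, v+1=w, a+1=b, l+1=m.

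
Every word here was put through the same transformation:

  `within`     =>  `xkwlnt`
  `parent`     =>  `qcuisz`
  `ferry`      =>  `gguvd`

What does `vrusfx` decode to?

uproar

Letter i (0-indexed) is shifted by i+1, so successive shifts are 1, 2, 3, ….
Undoing it on vrusfx: v−1=u, r−2=p, u−3=r, s−4=o, f−5=a, x−6=r.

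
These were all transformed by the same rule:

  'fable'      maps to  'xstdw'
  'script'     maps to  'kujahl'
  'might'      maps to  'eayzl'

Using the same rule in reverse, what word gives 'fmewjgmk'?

numerous

Compare letters: f→x is +18, a→s is +18, b→t is +18 — a constant shift. This is a Caesar cipher with shift 18.
Decoding fmewjgmk: f−18=n, m−18=u, e−18=m, w−18=e, j−18=r, g−18=o, m−18=u, k−18=s.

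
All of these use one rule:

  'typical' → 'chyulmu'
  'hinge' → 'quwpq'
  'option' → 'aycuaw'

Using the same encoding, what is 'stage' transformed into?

bcmpq

The shift depends on letter class: consonant t→c is +9, but vowel i→u is +12. Two shifts are in play — +12 for a/e/i/o/u, +9 for every other letter.
On stage: s(cons)+9=b, t(cons)+9=c, a(vowel)+12=m, g(cons)+9=p, e(vowel)+12=q.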